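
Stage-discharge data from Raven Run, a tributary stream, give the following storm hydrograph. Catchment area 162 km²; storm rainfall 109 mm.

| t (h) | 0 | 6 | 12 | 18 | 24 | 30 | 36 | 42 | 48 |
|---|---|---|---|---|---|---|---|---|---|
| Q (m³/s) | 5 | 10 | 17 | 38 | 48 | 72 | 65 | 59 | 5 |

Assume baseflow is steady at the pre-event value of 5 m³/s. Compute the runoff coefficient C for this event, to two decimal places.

ΣQ_DR = 274.0 m³/s; V = ΣQ_DR·Δt = 5.918 × 10^6 m³.
Runoff depth d = V / A = 36.53 mm.
C = d / P = 36.53 / 109 = 0.34.

C ≈ 0.34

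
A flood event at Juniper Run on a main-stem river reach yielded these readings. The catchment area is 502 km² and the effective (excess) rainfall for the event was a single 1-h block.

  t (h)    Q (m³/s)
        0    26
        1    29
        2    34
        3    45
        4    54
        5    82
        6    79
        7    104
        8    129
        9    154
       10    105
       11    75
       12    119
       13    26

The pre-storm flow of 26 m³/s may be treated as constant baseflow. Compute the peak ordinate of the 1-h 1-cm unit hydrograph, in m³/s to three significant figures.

U_p ≈ 256 m³/s

Direct runoff: 0.0, 3.0, 8.0, 19.0, 28.0, 56.0, 53.0, 78.0, 103.0, 128.0, 79.0, 49.0, 93.0, 0.0 m³/s; ΣQ_DR = 697.0 m³/s, peak = 128.0 m³/s.
Runoff depth d = ΣQ_DR·Δt / A = 697.0 × 3600 / (502 km²) = 4.998 mm.
The 1-cm UH is the DRH scaled by (10 mm)/d, so U_p = 128.0 × 10/4.998 = 256 m³/s.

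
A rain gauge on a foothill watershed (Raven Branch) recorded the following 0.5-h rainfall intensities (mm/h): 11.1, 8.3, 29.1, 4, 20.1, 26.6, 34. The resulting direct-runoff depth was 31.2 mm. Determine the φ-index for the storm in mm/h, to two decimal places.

Only the 4 blocks with intensity above φ contribute runoff: 29.1, 20.1, 26.6, 34 mm/h.
Σ(I−φ)·Δt = d  ⇒  (29.1+20.1+26.6+34 − 4φ)·0.5 = 31.2
φ = (109.8 − 31.2/0.5) / 4 = 11.85 mm/h.

φ ≈ 11.85 mm/h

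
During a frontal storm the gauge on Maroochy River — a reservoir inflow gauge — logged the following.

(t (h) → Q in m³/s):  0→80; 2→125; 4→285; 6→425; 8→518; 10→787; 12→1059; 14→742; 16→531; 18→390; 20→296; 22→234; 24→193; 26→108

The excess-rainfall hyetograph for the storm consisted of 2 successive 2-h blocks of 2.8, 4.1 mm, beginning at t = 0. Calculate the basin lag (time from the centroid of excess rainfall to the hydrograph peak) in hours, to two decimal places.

t_L ≈ 9.81 h

Centroid of excess rainfall: t_c = Σ P_i·t̄_i / ΣP_i = 2.1884 h (block centres at 1, 3 h).
Hydrograph peak occurs at t = 12 h, so basin lag t_L = 12 − 2.1884 = 9.81 h.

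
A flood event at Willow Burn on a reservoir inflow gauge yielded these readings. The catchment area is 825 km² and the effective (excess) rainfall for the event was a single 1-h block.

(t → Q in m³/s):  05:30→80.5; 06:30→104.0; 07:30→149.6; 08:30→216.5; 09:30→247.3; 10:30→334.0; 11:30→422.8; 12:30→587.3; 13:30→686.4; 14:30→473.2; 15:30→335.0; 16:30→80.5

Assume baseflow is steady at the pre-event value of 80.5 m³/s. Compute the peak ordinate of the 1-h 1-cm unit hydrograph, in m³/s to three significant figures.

U_p ≈ 505 m³/s

Direct runoff: 0.0, 23.5, 69.1, 136.0, 166.8, 253.5, 342.3, 506.8, 605.9, 392.7, 254.5, 0.0 m³/s; ΣQ_DR = 2751 m³/s, peak = 605.9 m³/s.
Runoff depth d = ΣQ_DR·Δt / A = 2751 × 3600 / (825 km²) = 12.00 mm.
The 1-cm UH is the DRH scaled by (10 mm)/d, so U_p = 605.9 × 10/12.00 = 505 m³/s.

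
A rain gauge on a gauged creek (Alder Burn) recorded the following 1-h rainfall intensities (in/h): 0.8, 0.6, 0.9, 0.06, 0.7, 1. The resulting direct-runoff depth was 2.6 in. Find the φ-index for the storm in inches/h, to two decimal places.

Only the 5 blocks with intensity above φ contribute runoff: 0.8, 0.6, 0.9, 0.7, 1 in/h.
Σ(I−φ)·Δt = d  ⇒  (0.8+0.6+0.9+0.7+1 − 5φ)·1 = 2.6
φ = (4.000 − 2.6/1) / 5 = 0.28 in/h.

φ ≈ 0.28 in/h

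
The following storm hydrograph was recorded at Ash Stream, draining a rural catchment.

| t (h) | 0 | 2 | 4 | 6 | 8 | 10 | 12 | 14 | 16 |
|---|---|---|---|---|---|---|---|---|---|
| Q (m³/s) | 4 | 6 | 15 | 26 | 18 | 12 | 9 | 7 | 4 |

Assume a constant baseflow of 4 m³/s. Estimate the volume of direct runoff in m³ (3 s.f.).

V ≈ 4.68 × 10^5 m³

Direct-runoff ordinates (Q − Q_b): 0.0, 2.0, 11.0, 22.0, 14.0, 8.0, 5.0, 3.0, 0.0 m³/s.
ΣQ_DR = 65.00 m³/s.
With Δt = 2 h = 7200 s, V = ΣQ_DR · Δt = 65.00 × 7200 = 4.68 × 10^5 m³.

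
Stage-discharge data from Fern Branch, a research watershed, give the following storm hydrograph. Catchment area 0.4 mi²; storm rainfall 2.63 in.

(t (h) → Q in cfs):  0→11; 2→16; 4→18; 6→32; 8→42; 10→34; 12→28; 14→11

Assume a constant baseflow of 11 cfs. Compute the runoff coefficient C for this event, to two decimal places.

ΣQ_DR = 104.0 cfs; V = ΣQ_DR·Δt = 7.488 × 10^5 ft³.
Runoff depth d = V / A = 0.8058 in.
C = d / P = 0.8058 / 2.63 = 0.31.

C ≈ 0.31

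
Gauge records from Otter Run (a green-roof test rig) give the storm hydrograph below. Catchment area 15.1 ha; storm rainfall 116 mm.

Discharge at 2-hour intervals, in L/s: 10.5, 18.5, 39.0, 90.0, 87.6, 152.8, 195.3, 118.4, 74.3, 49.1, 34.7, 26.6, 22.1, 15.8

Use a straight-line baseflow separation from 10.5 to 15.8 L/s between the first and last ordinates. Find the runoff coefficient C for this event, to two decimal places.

ΣQ_DR = 750.6 L/s; V = ΣQ_DR·Δt = 5.404 × 10^6 L.
Runoff depth d = V / A = 35.79 mm.
C = d / P = 35.79 / 116 = 0.31.

C ≈ 0.31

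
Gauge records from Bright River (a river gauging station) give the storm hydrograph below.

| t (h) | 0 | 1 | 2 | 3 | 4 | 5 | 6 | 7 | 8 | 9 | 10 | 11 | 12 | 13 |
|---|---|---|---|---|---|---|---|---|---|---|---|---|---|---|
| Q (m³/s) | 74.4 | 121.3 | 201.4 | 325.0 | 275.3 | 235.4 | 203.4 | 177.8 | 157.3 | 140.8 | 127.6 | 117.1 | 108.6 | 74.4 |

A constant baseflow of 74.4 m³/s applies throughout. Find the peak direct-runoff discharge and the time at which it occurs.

Subtracting baseflow gives direct-runoff ordinates: 0.0, 46.9, 127.0, 250.6, 200.9, 161.0, 129.0, 103.4, 82.9, 66.4, 53.2, 42.7, 34.2, 0.0 m³/s.
The maximum is 250.6 m³/s, occurring at the reading for t = 3 h.

Q_p = 250.6 m³/s at t = 3 h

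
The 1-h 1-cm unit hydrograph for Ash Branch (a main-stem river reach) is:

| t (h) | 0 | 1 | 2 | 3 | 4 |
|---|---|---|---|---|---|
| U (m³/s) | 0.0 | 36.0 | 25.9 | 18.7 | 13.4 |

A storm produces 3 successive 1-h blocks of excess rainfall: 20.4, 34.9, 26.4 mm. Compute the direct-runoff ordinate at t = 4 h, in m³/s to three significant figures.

By discrete convolution, Q_j = Σ (P_i / 10 mm) · U_{j−i}.
At t = 4 h (j=4): Q = (20.4/10)·13.4 + (34.9/10)·18.7 + (26.4/10)·25.9 = 161 m³/s.

Q ≈ 161 m³/s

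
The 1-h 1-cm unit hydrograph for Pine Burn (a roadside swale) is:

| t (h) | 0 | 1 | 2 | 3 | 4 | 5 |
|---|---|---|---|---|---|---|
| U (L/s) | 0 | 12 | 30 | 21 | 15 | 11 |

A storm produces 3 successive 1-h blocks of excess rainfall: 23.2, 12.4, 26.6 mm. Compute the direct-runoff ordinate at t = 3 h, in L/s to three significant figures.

Q ≈ 118 L/s

By discrete convolution, Q_j = Σ (P_i / 10 mm) · U_{j−i}.
At t = 3 h (j=3): Q = (23.2/10)·21 + (12.4/10)·30 + (26.6/10)·12 = 118 L/s.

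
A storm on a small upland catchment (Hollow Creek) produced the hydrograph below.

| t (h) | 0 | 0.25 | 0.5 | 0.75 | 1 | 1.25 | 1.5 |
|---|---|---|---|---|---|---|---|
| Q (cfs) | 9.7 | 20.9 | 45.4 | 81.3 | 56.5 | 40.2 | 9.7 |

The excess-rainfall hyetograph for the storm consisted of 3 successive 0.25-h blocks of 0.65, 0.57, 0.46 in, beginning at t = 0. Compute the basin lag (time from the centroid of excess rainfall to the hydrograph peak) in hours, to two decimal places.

t_L ≈ 0.40 h

Centroid of excess rainfall: t_c = Σ P_i·t̄_i / ΣP_i = 0.3467 h (block centres at 0.125, 0.375, 0.625 h).
Hydrograph peak occurs at t = 0.75 h, so basin lag t_L = 0.75 − 0.3467 = 0.40 h.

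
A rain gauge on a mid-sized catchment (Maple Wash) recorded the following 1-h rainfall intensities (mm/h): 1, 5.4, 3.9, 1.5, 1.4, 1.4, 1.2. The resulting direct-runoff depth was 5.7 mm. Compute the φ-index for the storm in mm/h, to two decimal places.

Only the 2 blocks with intensity above φ contribute runoff: 5.4, 3.9 mm/h.
Σ(I−φ)·Δt = d  ⇒  (5.4+3.9 − 2φ)·1 = 5.7
φ = (9.300 − 5.7/1) / 2 = 1.80 mm/h.

φ ≈ 1.80 mm/h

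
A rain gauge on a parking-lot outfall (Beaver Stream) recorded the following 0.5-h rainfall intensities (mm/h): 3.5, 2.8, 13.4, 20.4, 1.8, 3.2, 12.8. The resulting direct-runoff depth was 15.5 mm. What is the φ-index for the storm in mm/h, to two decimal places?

Only the 3 blocks with intensity above φ contribute runoff: 13.4, 20.4, 12.8 mm/h.
Σ(I−φ)·Δt = d  ⇒  (13.4+20.4+12.8 − 3φ)·0.5 = 15.5
φ = (46.60 − 15.5/0.5) / 3 = 5.20 mm/h.

φ ≈ 5.20 mm/h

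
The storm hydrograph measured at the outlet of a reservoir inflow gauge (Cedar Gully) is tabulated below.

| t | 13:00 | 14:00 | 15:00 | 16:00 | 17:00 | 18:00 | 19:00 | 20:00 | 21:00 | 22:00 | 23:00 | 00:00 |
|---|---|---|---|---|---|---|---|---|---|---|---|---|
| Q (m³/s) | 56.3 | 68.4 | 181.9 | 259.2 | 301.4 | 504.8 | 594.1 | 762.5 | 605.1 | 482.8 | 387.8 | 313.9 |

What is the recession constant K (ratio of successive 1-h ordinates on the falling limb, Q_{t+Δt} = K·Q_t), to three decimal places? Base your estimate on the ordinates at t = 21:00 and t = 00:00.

K ≈ 0.804

Using the recession-limb readings at t = 21:00 and t = 00:00: Q falls from 605.1 to 313.9 m³/s over 3 intervals.
K = (Q₂/Q₁)^(1/3) = (313.9/605.1)^(1/3) = 0.804.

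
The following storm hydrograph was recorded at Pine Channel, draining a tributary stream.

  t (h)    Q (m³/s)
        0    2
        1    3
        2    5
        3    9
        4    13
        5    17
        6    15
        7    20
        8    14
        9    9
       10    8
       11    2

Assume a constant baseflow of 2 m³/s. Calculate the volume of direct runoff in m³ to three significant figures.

Direct-runoff ordinates (Q − Q_b): 0.0, 1.0, 3.0, 7.0, 11.0, 15.0, 13.0, 18.0, 12.0, 7.0, 6.0, 0.0 m³/s.
ΣQ_DR = 93.00 m³/s.
With Δt = 1 h = 3600 s, V = ΣQ_DR · Δt = 93.00 × 3600 = 3.35 × 10^5 m³.

V ≈ 3.35 × 10^5 m³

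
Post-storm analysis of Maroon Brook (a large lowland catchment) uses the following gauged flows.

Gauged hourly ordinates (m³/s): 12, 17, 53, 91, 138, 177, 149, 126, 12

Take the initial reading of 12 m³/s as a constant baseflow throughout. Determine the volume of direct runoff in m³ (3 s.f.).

Direct-runoff ordinates (Q − Q_b): 0.0, 5.0, 41.0, 79.0, 126.0, 165.0, 137.0, 114.0, 0.0 m³/s.
ΣQ_DR = 667.0 m³/s.
With Δt = 1 h = 3600 s, V = ΣQ_DR · Δt = 667.0 × 3600 = 2.40 × 10^6 m³.

V ≈ 2.40 × 10^6 m³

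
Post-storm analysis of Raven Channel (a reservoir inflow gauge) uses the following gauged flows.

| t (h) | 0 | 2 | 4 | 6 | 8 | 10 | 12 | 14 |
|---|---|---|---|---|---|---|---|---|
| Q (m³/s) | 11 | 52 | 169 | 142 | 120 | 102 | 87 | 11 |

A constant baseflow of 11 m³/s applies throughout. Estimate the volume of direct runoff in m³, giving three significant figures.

Direct-runoff ordinates (Q − Q_b): 0.0, 41.0, 158.0, 131.0, 109.0, 91.0, 76.0, 0.0 m³/s.
ΣQ_DR = 606.0 m³/s.
With Δt = 2 h = 7200 s, V = ΣQ_DR · Δt = 606.0 × 7200 = 4.36 × 10^6 m³.

V ≈ 4.36 × 10^6 m³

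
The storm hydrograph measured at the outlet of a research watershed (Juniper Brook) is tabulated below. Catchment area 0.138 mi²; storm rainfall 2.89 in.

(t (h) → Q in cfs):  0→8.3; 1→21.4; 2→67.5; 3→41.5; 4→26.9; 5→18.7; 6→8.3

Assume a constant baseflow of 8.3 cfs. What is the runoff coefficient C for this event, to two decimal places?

C ≈ 0.52

ΣQ_DR = 134.5 cfs; V = ΣQ_DR·Δt = 4.842 × 10^5 ft³.
Runoff depth d = V / A = 1.510 in.
C = d / P = 1.510 / 2.89 = 0.52.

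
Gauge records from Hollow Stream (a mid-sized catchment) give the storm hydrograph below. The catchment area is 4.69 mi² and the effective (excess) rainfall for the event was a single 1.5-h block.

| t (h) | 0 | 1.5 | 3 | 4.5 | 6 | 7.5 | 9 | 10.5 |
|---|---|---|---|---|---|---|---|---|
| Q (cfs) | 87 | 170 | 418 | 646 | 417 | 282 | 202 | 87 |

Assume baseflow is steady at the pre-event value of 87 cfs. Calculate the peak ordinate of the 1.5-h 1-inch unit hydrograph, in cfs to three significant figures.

Direct runoff: 0.0, 83.0, 331.0, 559.0, 330.0, 195.0, 115.0, 0.0 cfs; ΣQ_DR = 1613 cfs, peak = 559.0 cfs.
Runoff depth d = ΣQ_DR·Δt / A = 1613 × 5400 / (4.69 mi²) = 0.7994 in.
The 1-inch UH is the DRH scaled by (1 in)/d, so U_p = 559.0 × 1/0.7994 = 699 cfs.

U_p ≈ 699 cfs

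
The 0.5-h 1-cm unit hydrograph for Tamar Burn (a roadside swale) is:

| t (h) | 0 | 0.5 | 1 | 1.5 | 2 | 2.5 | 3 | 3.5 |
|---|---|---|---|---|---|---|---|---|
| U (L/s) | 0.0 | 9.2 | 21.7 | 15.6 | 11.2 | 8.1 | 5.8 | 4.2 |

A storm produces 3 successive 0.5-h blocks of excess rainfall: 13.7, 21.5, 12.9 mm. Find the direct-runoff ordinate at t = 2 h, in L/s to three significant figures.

Q ≈ 76.9 L/s

By discrete convolution, Q_j = Σ (P_i / 10 mm) · U_{j−i}.
At t = 2 h (j=4): Q = (13.7/10)·11.2 + (21.5/10)·15.6 + (12.9/10)·21.7 = 76.9 L/s.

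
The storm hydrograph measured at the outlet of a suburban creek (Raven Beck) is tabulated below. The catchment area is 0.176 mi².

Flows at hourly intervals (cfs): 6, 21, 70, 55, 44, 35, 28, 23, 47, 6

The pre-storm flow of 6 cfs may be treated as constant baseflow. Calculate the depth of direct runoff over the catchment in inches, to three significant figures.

d ≈ 2.42 in

Direct runoff: 0.0, 15.0, 64.0, 49.0, 38.0, 29.0, 22.0, 17.0, 41.0, 0.0 cfs; ΣQ_DR = 275.0 cfs.
V = ΣQ_DR · Δt = 275.0 × 3600 s = 9.900 × 10^5 ft³.
Over A = 0.176 mi², depth = V / A = 2.42 in.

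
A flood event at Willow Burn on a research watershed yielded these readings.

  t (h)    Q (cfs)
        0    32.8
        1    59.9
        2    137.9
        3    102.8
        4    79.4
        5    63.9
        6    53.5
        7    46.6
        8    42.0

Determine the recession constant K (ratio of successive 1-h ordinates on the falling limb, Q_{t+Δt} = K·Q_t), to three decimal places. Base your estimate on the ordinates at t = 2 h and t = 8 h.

Using the recession-limb readings at t = 2 h and t = 8 h: Q falls from 137.9 to 42.0 cfs over 6 intervals.
K = (Q₂/Q₁)^(1/6) = (42.0/137.9)^(1/6) = 0.820.

K ≈ 0.820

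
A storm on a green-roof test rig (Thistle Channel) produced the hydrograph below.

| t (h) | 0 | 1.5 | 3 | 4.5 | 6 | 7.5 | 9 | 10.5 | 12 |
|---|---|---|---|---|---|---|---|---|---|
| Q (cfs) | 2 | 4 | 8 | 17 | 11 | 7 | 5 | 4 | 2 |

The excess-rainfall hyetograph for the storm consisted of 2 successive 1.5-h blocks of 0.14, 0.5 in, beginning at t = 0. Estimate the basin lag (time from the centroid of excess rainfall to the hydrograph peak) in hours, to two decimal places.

t_L ≈ 2.58 h

Centroid of excess rainfall: t_c = Σ P_i·t̄_i / ΣP_i = 1.9219 h (block centres at 0.75, 2.25 h).
Hydrograph peak occurs at t = 4.5 h, so basin lag t_L = 4.5 − 1.9219 = 2.58 h.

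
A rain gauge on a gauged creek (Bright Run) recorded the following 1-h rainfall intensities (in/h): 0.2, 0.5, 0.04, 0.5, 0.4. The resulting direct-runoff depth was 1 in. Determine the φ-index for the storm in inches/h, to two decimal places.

Only the 4 blocks with intensity above φ contribute runoff: 0.2, 0.5, 0.5, 0.4 in/h.
Σ(I−φ)·Δt = d  ⇒  (0.2+0.5+0.5+0.4 − 4φ)·1 = 1
φ = (1.600 − 1/1) / 4 = 0.15 in/h.

φ ≈ 0.15 in/h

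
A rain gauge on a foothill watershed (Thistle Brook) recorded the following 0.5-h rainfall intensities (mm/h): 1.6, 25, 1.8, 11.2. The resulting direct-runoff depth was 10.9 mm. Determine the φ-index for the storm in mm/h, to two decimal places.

Only the 2 blocks with intensity above φ contribute runoff: 25, 11.2 mm/h.
Σ(I−φ)·Δt = d  ⇒  (25+11.2 − 2φ)·0.5 = 10.9
φ = (36.20 − 10.9/0.5) / 2 = 7.20 mm/h.

φ ≈ 7.20 mm/h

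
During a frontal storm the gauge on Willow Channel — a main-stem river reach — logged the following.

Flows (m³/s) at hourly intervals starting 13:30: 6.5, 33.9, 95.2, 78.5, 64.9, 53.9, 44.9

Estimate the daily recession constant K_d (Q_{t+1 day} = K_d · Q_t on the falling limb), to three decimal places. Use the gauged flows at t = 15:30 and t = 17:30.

Between t = 15:30 and t = 17:30 the flow falls from 95.2 to 64.9 m³/s over 2×1 h = 2 h.
Per-interval ratio K = (64.9/95.2)^(1/2) = 0.8257; K_d = K^(24/1) = 0.010.

K_d ≈ 0.010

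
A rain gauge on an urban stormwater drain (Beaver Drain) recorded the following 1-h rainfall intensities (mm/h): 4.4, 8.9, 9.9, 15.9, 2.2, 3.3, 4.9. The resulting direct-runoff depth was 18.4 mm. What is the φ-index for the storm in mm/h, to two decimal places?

φ ≈ 5.43 mm/h

Only the 3 blocks with intensity above φ contribute runoff: 8.9, 9.9, 15.9 mm/h.
Σ(I−φ)·Δt = d  ⇒  (8.9+9.9+15.9 − 3φ)·1 = 18.4
φ = (34.70 − 18.4/1) / 3 = 5.43 mm/h.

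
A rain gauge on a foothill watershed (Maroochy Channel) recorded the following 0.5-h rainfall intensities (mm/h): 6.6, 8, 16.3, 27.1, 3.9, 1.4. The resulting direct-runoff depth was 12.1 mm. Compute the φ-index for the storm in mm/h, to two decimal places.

φ ≈ 9.60 mm/h

Only the 2 blocks with intensity above φ contribute runoff: 16.3, 27.1 mm/h.
Σ(I−φ)·Δt = d  ⇒  (16.3+27.1 − 2φ)·0.5 = 12.1
φ = (43.40 − 12.1/0.5) / 2 = 9.60 mm/h.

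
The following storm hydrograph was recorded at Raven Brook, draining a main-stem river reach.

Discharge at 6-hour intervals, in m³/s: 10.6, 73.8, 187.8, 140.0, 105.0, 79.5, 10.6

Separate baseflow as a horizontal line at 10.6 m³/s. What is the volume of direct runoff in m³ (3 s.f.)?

V ≈ 1.15 × 10^7 m³

Direct-runoff ordinates (Q − Q_b): 0.0, 63.2, 177.2, 129.4, 94.4, 68.9, 0.0 m³/s.
ΣQ_DR = 533.1 m³/s.
With Δt = 6 h = 21600 s, V = ΣQ_DR · Δt = 533.1 × 21600 = 1.15 × 10^7 m³.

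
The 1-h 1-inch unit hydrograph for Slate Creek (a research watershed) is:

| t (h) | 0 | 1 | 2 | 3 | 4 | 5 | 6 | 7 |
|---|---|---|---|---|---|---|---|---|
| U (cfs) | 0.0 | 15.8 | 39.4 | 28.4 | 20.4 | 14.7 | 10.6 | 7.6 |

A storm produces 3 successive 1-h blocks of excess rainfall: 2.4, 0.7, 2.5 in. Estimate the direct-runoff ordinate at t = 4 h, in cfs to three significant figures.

By discrete convolution, Q_j = Σ (P_i / 1 in) · U_{j−i}.
At t = 4 h (j=4): Q = (2.4/1)·20.4 + (0.7/1)·28.4 + (2.5/1)·39.4 = 167 cfs.

Q ≈ 167 cfs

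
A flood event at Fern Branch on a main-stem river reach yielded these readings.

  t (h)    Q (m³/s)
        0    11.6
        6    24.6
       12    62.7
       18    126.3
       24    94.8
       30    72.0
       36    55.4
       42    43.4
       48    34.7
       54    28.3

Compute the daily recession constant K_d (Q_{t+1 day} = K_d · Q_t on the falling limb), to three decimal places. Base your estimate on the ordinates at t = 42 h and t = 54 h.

Between t = 42 h and t = 54 h the flow falls from 43.4 to 28.3 m³/s over 2×6 h = 12 h.
Per-interval ratio K = (28.3/43.4)^(1/2) = 0.8075; K_d = K^(24/6) = 0.425.

K_d ≈ 0.425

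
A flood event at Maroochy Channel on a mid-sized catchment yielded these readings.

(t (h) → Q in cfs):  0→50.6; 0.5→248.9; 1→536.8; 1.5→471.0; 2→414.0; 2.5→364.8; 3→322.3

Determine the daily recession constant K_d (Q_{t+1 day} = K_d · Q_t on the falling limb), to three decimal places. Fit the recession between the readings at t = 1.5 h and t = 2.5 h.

Between t = 1.5 h and t = 2.5 h the flow falls from 471.0 to 364.8 cfs over 2×0.5 h = 1 h.
Per-interval ratio K = (364.8/471.0)^(1/2) = 0.8801; K_d = K^(24/0.5) = 0.002.

K_d ≈ 0.002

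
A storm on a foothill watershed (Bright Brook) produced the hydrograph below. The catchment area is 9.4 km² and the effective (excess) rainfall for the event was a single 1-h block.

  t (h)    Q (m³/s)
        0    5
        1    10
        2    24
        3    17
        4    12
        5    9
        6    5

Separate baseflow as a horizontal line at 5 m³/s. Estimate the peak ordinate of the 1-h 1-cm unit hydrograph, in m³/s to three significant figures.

Direct runoff: 0.0, 5.0, 19.0, 12.0, 7.0, 4.0, 0.0 m³/s; ΣQ_DR = 47.00 m³/s, peak = 19.0 m³/s.
Runoff depth d = ΣQ_DR·Δt / A = 47.00 × 3600 / (9.4 km²) = 18.00 mm.
The 1-cm UH is the DRH scaled by (10 mm)/d, so U_p = 19.0 × 10/18.00 = 10.6 m³/s.

U_p ≈ 10.6 m³/s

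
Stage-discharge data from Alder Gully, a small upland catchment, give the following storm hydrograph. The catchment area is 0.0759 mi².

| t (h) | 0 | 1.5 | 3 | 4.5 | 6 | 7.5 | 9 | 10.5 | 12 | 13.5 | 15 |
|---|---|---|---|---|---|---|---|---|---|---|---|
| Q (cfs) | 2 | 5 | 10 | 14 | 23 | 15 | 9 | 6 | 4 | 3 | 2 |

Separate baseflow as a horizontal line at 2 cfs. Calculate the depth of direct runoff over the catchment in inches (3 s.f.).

d ≈ 2.17 in

Direct runoff: 0.0, 3.0, 8.0, 12.0, 21.0, 13.0, 7.0, 4.0, 2.0, 1.0, 0.0 cfs; ΣQ_DR = 71.00 cfs.
V = ΣQ_DR · Δt = 71.00 × 5400 s = 3.834 × 10^5 ft³.
Over A = 0.0759 mi², depth = V / A = 2.17 in.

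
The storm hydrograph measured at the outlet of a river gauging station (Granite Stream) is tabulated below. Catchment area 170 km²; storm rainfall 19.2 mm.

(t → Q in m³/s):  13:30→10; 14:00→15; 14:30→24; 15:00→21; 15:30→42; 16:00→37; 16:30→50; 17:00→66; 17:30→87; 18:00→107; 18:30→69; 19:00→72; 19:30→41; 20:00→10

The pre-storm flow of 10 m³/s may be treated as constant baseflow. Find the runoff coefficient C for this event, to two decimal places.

ΣQ_DR = 511.0 m³/s; V = ΣQ_DR·Δt = 9.198 × 10^5 m³.
Runoff depth d = V / A = 5.411 mm.
C = d / P = 5.411 / 19.2 = 0.28.

C ≈ 0.28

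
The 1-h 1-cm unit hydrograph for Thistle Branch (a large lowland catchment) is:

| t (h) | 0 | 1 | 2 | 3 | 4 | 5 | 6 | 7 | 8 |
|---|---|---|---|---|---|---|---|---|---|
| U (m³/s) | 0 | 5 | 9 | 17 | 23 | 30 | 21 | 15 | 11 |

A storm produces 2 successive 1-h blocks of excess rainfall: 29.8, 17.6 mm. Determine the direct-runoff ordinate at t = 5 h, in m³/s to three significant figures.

By discrete convolution, Q_j = Σ (P_i / 10 mm) · U_{j−i}.
At t = 5 h (j=5): Q = (29.8/10)·30 + (17.6/10)·23 = 130 m³/s.

Q ≈ 130 m³/s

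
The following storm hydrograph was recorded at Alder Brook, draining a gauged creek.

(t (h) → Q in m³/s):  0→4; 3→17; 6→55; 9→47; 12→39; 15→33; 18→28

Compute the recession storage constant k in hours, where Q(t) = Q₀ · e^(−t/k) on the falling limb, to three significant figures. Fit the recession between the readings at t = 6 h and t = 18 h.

k ≈ 17.8 h

On the falling limb, Q drops from 55 to 28 m³/s between t = 6 h and t = 18 h (Δt = 12 h).
k = −Δt / ln(Q₂/Q₁) = −12 / ln(28/55) = 17.8 h.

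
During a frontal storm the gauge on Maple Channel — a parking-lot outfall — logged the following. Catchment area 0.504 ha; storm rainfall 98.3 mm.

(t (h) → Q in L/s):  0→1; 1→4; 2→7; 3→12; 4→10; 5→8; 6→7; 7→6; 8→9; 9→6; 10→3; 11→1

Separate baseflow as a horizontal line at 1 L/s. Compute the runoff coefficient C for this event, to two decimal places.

ΣQ_DR = 62.00 L/s; V = ΣQ_DR·Δt = 2.232 × 10^5 L.
Runoff depth d = V / A = 44.29 mm.
C = d / P = 44.29 / 98.3 = 0.45.

C ≈ 0.45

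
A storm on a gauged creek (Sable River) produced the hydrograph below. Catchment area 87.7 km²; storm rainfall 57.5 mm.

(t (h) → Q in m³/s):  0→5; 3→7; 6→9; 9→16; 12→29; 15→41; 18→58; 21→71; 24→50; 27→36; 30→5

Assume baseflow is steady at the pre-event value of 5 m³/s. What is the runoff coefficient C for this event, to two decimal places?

C ≈ 0.58

ΣQ_DR = 272.0 m³/s; V = ΣQ_DR·Δt = 2.938 × 10^6 m³.
Runoff depth d = V / A = 33.50 mm.
C = d / P = 33.50 / 57.5 = 0.58.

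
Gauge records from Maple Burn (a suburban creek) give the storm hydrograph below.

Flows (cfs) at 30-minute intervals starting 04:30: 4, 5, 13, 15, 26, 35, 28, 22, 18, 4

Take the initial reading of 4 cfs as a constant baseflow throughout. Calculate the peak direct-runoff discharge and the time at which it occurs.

Subtracting baseflow gives direct-runoff ordinates: 0.0, 1.0, 9.0, 11.0, 22.0, 31.0, 24.0, 18.0, 14.0, 0.0 cfs.
The maximum is 31.0 cfs, occurring at the reading for t = 07:00.

Q_p = 31.0 cfs at t = 07:00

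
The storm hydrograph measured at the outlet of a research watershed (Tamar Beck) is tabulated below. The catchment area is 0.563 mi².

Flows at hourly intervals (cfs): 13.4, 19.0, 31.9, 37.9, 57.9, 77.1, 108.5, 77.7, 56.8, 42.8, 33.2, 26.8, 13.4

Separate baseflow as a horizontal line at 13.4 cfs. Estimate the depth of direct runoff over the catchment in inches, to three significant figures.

d ≈ 1.16 in

Direct runoff: 0.0, 5.6, 18.5, 24.5, 44.5, 63.7, 95.1, 64.3, 43.4, 29.4, 19.8, 13.4, 0.0 cfs; ΣQ_DR = 422.2 cfs.
V = ΣQ_DR · Δt = 422.2 × 3600 s = 1.520 × 10^6 ft³.
Over A = 0.563 mi², depth = V / A = 1.16 in.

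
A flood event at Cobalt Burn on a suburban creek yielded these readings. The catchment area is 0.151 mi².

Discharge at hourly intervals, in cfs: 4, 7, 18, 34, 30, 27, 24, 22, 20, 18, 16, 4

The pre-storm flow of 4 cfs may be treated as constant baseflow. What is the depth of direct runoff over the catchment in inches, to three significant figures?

d ≈ 1.81 in

Direct runoff: 0.0, 3.0, 14.0, 30.0, 26.0, 23.0, 20.0, 18.0, 16.0, 14.0, 12.0, 0.0 cfs; ΣQ_DR = 176.0 cfs.
V = ΣQ_DR · Δt = 176.0 × 3600 s = 6.336 × 10^5 ft³.
Over A = 0.151 mi², depth = V / A = 1.81 in.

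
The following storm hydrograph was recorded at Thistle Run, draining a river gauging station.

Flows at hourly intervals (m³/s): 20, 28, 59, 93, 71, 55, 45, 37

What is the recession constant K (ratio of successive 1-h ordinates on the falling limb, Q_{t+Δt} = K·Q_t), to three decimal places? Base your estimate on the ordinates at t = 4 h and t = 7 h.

K ≈ 0.805

Using the recession-limb readings at t = 4 h and t = 7 h: Q falls from 71 to 37 m³/s over 3 intervals.
K = (Q₂/Q₁)^(1/3) = (37/71)^(1/3) = 0.805.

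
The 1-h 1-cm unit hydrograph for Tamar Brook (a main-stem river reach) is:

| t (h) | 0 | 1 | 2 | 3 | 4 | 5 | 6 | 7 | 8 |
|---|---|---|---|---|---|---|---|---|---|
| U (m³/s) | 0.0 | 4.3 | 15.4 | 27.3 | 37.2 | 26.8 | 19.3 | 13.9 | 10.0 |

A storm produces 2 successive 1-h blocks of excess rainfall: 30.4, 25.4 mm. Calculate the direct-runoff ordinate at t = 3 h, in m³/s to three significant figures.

By discrete convolution, Q_j = Σ (P_i / 10 mm) · U_{j−i}.
At t = 3 h (j=3): Q = (30.4/10)·27.3 + (25.4/10)·15.4 = 122 m³/s.

Q ≈ 122 m³/s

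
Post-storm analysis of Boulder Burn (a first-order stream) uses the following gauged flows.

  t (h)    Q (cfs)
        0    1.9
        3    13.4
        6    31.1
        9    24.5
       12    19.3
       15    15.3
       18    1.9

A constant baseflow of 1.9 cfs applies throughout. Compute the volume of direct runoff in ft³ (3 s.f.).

V ≈ 1.02 × 10^6 ft³

Direct-runoff ordinates (Q − Q_b): 0.0, 11.5, 29.2, 22.6, 17.4, 13.4, 0.0 cfs.
ΣQ_DR = 94.10 cfs.
With Δt = 3 h = 10800 s, V = ΣQ_DR · Δt = 94.10 × 10800 = 1.02 × 10^6 ft³.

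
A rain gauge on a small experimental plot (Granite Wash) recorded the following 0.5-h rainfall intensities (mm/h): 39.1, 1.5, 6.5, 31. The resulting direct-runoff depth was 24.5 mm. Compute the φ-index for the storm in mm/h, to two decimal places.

φ ≈ 10.55 mm/h

Only the 2 blocks with intensity above φ contribute runoff: 39.1, 31 mm/h.
Σ(I−φ)·Δt = d  ⇒  (39.1+31 − 2φ)·0.5 = 24.5
φ = (70.10 − 24.5/0.5) / 2 = 10.55 mm/h.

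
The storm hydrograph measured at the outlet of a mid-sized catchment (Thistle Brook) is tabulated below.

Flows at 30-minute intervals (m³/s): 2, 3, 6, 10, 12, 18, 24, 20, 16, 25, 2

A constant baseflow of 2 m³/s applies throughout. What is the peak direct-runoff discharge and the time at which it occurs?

Q_p = 23.0 m³/s at t = 4.5 h

Subtracting baseflow gives direct-runoff ordinates: 0.0, 1.0, 4.0, 8.0, 10.0, 16.0, 22.0, 18.0, 14.0, 23.0, 0.0 m³/s.
The maximum is 23.0 m³/s, occurring at the reading for t = 4.5 h.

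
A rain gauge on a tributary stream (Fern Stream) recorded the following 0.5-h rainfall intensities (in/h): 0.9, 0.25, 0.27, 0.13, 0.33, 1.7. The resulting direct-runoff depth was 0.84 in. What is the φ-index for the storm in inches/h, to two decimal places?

φ ≈ 0.46 in/h

Only the 2 blocks with intensity above φ contribute runoff: 0.9, 1.7 in/h.
Σ(I−φ)·Δt = d  ⇒  (0.9+1.7 − 2φ)·0.5 = 0.84
φ = (2.600 − 0.84/0.5) / 2 = 0.46 in/h.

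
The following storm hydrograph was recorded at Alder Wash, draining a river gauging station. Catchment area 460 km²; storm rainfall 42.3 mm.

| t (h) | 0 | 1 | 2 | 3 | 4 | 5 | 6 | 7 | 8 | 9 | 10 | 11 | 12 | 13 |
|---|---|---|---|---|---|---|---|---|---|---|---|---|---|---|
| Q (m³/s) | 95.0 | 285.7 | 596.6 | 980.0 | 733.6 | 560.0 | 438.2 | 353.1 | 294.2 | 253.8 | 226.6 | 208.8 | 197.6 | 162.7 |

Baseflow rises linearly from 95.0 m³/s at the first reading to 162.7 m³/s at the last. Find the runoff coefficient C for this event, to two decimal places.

ΣQ_DR = 3582 m³/s; V = ΣQ_DR·Δt = 1.290 × 10^7 m³.
Runoff depth d = V / A = 28.03 mm.
C = d / P = 28.03 / 42.3 = 0.66.

C ≈ 0.66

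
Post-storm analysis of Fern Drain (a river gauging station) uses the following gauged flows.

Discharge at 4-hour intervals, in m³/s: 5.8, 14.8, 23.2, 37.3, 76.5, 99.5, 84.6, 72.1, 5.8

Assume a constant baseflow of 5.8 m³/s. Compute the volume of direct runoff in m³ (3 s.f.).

Direct-runoff ordinates (Q − Q_b): 0.0, 9.0, 17.4, 31.5, 70.7, 93.7, 78.8, 66.3, 0.0 m³/s.
ΣQ_DR = 367.4 m³/s.
With Δt = 4 h = 14400 s, V = ΣQ_DR · Δt = 367.4 × 14400 = 5.29 × 10^6 m³.

V ≈ 5.29 × 10^6 m³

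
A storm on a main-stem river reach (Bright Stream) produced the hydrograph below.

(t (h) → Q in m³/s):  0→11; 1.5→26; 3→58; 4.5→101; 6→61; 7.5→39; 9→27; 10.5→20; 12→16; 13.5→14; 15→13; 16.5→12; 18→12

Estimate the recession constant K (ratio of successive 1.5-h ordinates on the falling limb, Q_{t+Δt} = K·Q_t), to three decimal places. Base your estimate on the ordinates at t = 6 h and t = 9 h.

K ≈ 0.665

Using the recession-limb readings at t = 6 h and t = 9 h: Q falls from 61 to 27 m³/s over 2 intervals.
K = (Q₂/Q₁)^(1/2) = (27/61)^(1/2) = 0.665.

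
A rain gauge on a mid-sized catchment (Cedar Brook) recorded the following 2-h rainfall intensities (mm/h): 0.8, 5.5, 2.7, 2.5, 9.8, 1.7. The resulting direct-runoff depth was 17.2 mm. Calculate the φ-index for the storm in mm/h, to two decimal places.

Only the 2 blocks with intensity above φ contribute runoff: 5.5, 9.8 mm/h.
Σ(I−φ)·Δt = d  ⇒  (5.5+9.8 − 2φ)·2 = 17.2
φ = (15.30 − 17.2/2) / 2 = 3.35 mm/h.

φ ≈ 3.35 mm/h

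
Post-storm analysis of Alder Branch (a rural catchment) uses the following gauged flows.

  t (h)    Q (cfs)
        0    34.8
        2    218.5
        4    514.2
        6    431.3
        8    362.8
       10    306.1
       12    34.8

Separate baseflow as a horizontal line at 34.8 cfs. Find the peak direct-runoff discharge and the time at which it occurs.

Q_p = 479.4 cfs at t = 4 h

Subtracting baseflow gives direct-runoff ordinates: 0.0, 183.7, 479.4, 396.5, 328.0, 271.3, 0.0 cfs.
The maximum is 479.4 cfs, occurring at the reading for t = 4 h.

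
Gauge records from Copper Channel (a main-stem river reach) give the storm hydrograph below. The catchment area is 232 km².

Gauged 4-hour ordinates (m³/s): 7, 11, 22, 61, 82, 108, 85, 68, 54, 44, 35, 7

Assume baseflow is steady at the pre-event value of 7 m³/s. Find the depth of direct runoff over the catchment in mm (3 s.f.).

Direct runoff: 0.0, 4.0, 15.0, 54.0, 75.0, 101.0, 78.0, 61.0, 47.0, 37.0, 28.0, 0.0 m³/s; ΣQ_DR = 500.0 m³/s.
V = ΣQ_DR · Δt = 500.0 × 14400 s = 7.200 × 10^6 m³.
Over A = 232 km², depth = V / A = 31.0 mm.

d ≈ 31.0 mm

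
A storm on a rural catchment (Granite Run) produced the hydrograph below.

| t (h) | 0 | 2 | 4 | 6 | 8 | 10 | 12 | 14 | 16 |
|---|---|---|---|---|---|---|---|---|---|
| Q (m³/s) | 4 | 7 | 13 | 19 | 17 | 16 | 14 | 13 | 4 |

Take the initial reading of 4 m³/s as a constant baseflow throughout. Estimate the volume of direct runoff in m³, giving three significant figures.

Direct-runoff ordinates (Q − Q_b): 0.0, 3.0, 9.0, 15.0, 13.0, 12.0, 10.0, 9.0, 0.0 m³/s.
ΣQ_DR = 71.00 m³/s.
With Δt = 2 h = 7200 s, V = ΣQ_DR · Δt = 71.00 × 7200 = 5.11 × 10^5 m³.

V ≈ 5.11 × 10^5 m³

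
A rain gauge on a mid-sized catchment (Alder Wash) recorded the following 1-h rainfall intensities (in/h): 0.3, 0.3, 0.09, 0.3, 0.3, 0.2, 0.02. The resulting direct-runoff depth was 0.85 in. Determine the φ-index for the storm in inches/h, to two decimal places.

Only the 5 blocks with intensity above φ contribute runoff: 0.3, 0.3, 0.3, 0.3, 0.2 in/h.
Σ(I−φ)·Δt = d  ⇒  (0.3+0.3+0.3+0.3+0.2 − 5φ)·1 = 0.85
φ = (1.400 − 0.85/1) / 5 = 0.11 in/h.

φ ≈ 0.11 in/h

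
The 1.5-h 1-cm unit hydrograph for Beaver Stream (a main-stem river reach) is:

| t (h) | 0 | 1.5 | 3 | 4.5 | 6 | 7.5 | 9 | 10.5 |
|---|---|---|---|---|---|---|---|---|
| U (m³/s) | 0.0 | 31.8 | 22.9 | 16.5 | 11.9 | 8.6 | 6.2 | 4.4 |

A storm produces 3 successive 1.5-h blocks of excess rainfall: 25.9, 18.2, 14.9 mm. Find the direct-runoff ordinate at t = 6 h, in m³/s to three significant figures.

Q ≈ 95.0 m³/s

By discrete convolution, Q_j = Σ (P_i / 10 mm) · U_{j−i}.
At t = 6 h (j=4): Q = (25.9/10)·11.9 + (18.2/10)·16.5 + (14.9/10)·22.9 = 95.0 m³/s.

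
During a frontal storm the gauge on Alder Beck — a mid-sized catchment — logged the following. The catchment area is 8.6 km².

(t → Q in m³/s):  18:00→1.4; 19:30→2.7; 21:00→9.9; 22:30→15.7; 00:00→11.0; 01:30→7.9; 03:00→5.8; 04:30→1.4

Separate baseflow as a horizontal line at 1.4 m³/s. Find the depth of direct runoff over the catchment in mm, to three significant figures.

Direct runoff: 0.0, 1.3, 8.5, 14.3, 9.6, 6.5, 4.4, 0.0 m³/s; ΣQ_DR = 44.60 m³/s.
V = ΣQ_DR · Δt = 44.60 × 5400 s = 2.408 × 10^5 m³.
Over A = 8.6 km², depth = V / A = 28.0 mm.

d ≈ 28.0 mm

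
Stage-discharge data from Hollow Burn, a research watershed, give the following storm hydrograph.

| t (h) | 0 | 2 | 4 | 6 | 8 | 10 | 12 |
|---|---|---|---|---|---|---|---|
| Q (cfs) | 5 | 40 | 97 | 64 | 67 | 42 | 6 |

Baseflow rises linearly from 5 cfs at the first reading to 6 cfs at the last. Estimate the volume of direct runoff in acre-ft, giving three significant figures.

Direct-runoff ordinates (Q − Q_b): 0.00, 34.83, 91.67, 58.50, 61.33, 36.17, 0.00 cfs.
ΣQ_DR = 282.5 cfs.
With Δt = 2 h = 7200 s, V = ΣQ_DR · Δt = 282.5 × 7200 = 2.03 × 10^6 ft³ = 46.7 acre-ft.

V ≈ 46.7 acre-ft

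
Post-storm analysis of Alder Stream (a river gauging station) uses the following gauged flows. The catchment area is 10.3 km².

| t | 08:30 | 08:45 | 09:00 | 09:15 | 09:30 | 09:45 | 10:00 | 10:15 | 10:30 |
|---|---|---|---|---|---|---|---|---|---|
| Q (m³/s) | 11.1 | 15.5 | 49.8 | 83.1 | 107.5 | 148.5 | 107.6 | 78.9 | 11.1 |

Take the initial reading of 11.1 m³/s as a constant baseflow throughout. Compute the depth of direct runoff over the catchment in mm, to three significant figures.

Direct runoff: 0.0, 4.4, 38.7, 72.0, 96.4, 137.4, 96.5, 67.8, 0.0 m³/s; ΣQ_DR = 513.2 m³/s.
V = ΣQ_DR · Δt = 513.2 × 900 s = 4.619 × 10^5 m³.
Over A = 10.3 km², depth = V / A = 44.8 mm.

d ≈ 44.8 mm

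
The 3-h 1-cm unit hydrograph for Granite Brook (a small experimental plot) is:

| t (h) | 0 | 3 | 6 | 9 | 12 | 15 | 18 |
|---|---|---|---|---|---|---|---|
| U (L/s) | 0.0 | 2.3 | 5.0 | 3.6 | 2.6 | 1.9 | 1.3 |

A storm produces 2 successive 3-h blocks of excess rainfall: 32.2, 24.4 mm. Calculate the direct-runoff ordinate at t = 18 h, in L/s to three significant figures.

By discrete convolution, Q_j = Σ (P_i / 10 mm) · U_{j−i}.
At t = 18 h (j=6): Q = (32.2/10)·1.3 + (24.4/10)·1.9 = 8.82 L/s.

Q ≈ 8.82 L/s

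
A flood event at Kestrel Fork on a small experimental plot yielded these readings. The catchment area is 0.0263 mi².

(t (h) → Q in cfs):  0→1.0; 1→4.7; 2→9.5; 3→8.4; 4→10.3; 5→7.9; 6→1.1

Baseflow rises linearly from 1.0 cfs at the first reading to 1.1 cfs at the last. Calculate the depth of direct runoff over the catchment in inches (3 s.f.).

Direct runoff: 0.00, 3.68, 8.47, 7.35, 9.23, 6.82, 0.00 cfs; ΣQ_DR = 35.55 cfs.
V = ΣQ_DR · Δt = 35.55 × 3600 s = 1.280 × 10^5 ft³.
Over A = 0.0263 mi², depth = V / A = 2.09 in.

d ≈ 2.09 in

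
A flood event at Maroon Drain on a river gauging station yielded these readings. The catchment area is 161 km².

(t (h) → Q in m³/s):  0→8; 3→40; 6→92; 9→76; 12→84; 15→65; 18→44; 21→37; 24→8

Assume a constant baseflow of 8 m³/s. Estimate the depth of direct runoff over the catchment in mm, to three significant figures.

d ≈ 25.6 mm

Direct runoff: 0.0, 32.0, 84.0, 68.0, 76.0, 57.0, 36.0, 29.0, 0.0 m³/s; ΣQ_DR = 382.0 m³/s.
V = ΣQ_DR · Δt = 382.0 × 10800 s = 4.126 × 10^6 m³.
Over A = 161 km², depth = V / A = 25.6 mm.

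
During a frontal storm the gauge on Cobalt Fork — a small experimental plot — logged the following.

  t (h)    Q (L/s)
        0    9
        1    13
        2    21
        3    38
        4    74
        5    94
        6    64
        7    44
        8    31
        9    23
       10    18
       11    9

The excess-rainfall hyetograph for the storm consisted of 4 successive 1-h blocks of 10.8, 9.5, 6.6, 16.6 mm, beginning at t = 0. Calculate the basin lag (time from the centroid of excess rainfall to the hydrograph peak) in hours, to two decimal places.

Centroid of excess rainfall: t_c = Σ P_i·t̄_i / ΣP_i = 2.1667 h (block centres at 0.5, 1.5, 2.5, 3.5 h).
Hydrograph peak occurs at t = 5 h, so basin lag t_L = 5 − 2.1667 = 2.83 h.

t_L ≈ 2.83 h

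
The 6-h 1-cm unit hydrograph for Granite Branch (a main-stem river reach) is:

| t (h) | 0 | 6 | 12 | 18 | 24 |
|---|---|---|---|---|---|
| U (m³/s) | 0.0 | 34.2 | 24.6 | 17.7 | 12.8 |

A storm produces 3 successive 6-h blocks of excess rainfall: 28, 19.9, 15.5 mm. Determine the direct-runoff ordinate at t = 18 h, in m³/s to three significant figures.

By discrete convolution, Q_j = Σ (P_i / 10 mm) · U_{j−i}.
At t = 18 h (j=3): Q = (28/10)·17.7 + (19.9/10)·24.6 + (15.5/10)·34.2 = 152 m³/s.

Q ≈ 152 m³/s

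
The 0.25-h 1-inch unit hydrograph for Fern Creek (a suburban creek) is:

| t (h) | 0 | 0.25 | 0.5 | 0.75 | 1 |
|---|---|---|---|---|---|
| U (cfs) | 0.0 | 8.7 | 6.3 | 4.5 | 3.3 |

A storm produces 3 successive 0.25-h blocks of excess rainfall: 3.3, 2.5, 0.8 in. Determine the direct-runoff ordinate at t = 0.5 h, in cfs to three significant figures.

By discrete convolution, Q_j = Σ (P_i / 1 in) · U_{j−i}.
At t = 0.5 h (j=2): Q = (3.3/1)·6.3 + (2.5/1)·8.7 + (0.8/1)·0.0 = 42.5 cfs.

Q ≈ 42.5 cfs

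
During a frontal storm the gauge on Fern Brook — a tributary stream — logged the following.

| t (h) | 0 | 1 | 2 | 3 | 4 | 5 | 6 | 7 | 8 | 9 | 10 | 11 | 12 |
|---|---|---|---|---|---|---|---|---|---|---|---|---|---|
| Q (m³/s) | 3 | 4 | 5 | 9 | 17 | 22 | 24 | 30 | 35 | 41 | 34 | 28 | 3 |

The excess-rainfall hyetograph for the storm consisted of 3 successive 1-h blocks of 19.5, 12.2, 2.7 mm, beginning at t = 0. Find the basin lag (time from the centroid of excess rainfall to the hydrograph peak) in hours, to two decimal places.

t_L ≈ 7.99 h

Centroid of excess rainfall: t_c = Σ P_i·t̄_i / ΣP_i = 1.0116 h (block centres at 0.5, 1.5, 2.5 h).
Hydrograph peak occurs at t = 9 h, so basin lag t_L = 9 − 1.0116 = 7.99 h.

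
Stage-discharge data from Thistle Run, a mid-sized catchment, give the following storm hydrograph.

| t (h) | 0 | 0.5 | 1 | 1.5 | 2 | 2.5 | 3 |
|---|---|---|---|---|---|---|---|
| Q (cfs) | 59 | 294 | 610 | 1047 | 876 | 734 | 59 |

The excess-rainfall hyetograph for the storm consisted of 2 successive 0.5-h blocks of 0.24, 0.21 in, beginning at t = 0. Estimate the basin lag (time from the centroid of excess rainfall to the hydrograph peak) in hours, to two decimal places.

Centroid of excess rainfall: t_c = Σ P_i·t̄_i / ΣP_i = 0.4833 h (block centres at 0.25, 0.75 h).
Hydrograph peak occurs at t = 1.5 h, so basin lag t_L = 1.5 − 0.4833 = 1.02 h.

t_L ≈ 1.02 h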